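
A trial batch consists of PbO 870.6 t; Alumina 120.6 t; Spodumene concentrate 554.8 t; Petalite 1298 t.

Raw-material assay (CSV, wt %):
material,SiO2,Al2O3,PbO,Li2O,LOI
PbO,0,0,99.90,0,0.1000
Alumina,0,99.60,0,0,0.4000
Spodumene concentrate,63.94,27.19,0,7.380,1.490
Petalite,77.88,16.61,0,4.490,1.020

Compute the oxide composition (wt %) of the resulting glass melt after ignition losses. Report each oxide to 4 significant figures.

All arithmetic holds full float precision all the way through. Values along the way appear rounded to four significant figures as written — exactly one rounding lands on each reported number — derived quantities (the yield, ignition loss, the four compositions, totals, glass mass) are recomputed in exact precision using the weight values at 2821 t of glass, as set out in the problem or answer text.
Oxide masses out of the charge:
  SiO2: 554.8·0.6394 + 1298·0.7788 = 1366 t
  Al2O3: 120.6·0.9960 + 554.8·0.2719 + 1298·0.1661 = 486.6 t
  PbO: 870.6·0.9990 = 869.7 t
  Li2O: 554.8·0.07380 + 1298·0.04490 = 99.22 t
LOI: 870.6·0.001000 + 120.6·0.004000 + 554.8·0.01490 + 1298·0.01020 = 22.86 t
The glass mass, total less LOI, = 2844 − 22.86 = 2821 t (= the summed oxide contributions)
percent by weight: oxide/glass ×100

Glass mass = 2821 t (batch 2844 − LOI 22.86).
Composition: SiO2 48.41%, Al2O3 17.25%, PbO 30.83%, Li2O 3.517%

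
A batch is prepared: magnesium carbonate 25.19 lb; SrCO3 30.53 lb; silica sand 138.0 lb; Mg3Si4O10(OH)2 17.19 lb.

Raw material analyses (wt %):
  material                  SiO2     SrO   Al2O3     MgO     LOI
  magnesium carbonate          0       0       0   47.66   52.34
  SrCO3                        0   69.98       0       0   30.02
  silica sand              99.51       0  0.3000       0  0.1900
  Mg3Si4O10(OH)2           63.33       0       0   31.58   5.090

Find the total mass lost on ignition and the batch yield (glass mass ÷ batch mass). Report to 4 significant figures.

LOI loss = 23.49 lb; glass = 187.4 lb; yield = 88.86%

Intermediates are displayed rounded to 4 significant figures — every computation carries full float precision from first step to last; every reported result takes a single rounding — derived quantities, which include the totals, ignition loss, glass mass, yield, four oxide percentages, are rebuilt at exact precision, as quoted within the problem or answer text, using the weight values on 187.4 lb of glass.
Material-by-material LOI:
  magnesium carbonate: 25.19 × 0.5234 = 13.18 lb
  SrCO3: 30.53 × 0.3002 = 9.165 lb
  silica sand: 138.0 × 0.001900 = 0.2622 lb
  Mg3Si4O10(OH)2: 17.19 × 0.05090 = 0.8750 lb
Total LOI = 23.49 lb
Glass = batch − LOI = 210.9 − 23.49 = 187.4 lb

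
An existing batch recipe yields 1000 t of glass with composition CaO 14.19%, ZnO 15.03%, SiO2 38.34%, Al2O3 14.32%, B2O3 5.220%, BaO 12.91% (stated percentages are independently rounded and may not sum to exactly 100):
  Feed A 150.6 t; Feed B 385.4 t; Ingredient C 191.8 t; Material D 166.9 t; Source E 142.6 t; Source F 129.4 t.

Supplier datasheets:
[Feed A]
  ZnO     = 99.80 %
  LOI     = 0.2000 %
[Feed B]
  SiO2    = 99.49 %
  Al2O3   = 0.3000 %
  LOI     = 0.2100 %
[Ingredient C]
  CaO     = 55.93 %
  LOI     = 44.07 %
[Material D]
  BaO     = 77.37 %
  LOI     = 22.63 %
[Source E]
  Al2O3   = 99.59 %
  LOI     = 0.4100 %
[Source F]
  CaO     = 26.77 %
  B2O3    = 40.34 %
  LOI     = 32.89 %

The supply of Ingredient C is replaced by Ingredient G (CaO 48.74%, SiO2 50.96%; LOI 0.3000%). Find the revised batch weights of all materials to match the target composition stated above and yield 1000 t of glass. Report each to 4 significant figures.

The whole derivation holds full precision through the solve. In-progress results are printed, with 4-significant-figure rounding, on the page. Every reported figure is rounded just once — the derived quantities are rebuilt at full precision (totals, the six compositions, yield, glass mass, ignition loss) using the weight values for 1000 t of glass, precisely as stated by the problem or the answer.
Per-oxide target masses for 1000 t glass:
  CaO: 14.19% × 1000 = 141.9 t
  ZnO: 15.03% × 1000 = 150.3 t
  SiO2: 38.34% × 1000 = 383.4 t
  Al2O3: 14.32% × 1000 = 143.2 t
  B2O3: 5.220% × 1000 = 52.20 t
  BaO: 12.91% × 1000 = 129.1 t
Verifying the oxide balance per the reported batch figures, for the quoted basis mass (oxide sums agree with the targets exact up to rounding of places):
  CaO: 220.1·0.4874 + 129.4·0.2677 = 141.9 t (target 141.9 t)
  ZnO: 150.6·0.9980 = 150.3 t (target 150.3 t)
  SiO2: 272.6·0.9949 + 220.1·0.5096 = 383.4 t (target 383.4 t)
  Al2O3: 272.6·0.003000 + 143.0·0.9959 = 143.2 t (target 143.2 t)
  B2O3: 129.4·0.4034 = 52.20 t (target 52.20 t)
  BaO: 166.9·0.7737 = 129.1 t (target 129.1 t)
Glass-mass closure: batch total minus LOI = 1000 t (the Σ of target masses is 1000 t; with the basis standing at 1000 t — gaps are rounding artifacts).
Total batch = Σ batch = 1083 t; LOI loss = Σ batch·LOI = 82.45 t; glass ÷ batch gives a yield of 92.38%.

Revised batch per 1000 t glass:
  Feed A: 150.6 t
  Feed B: 272.6 t
  Ingredient G: 220.1 t
  Material D: 166.9 t
  Source E: 143.0 t
  Source F: 129.4 t
Total batch = 1083 t; LOI loss = 82.45 t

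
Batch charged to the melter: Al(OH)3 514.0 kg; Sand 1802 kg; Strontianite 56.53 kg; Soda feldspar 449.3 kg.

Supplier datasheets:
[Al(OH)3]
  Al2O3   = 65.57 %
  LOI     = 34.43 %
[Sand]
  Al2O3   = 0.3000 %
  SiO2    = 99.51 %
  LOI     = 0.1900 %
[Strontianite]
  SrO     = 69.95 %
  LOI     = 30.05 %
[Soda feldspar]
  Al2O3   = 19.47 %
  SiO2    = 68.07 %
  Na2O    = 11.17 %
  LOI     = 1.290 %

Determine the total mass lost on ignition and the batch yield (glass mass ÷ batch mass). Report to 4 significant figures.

LOI loss = 203.2 kg; glass = 2619 kg; yield = 92.80%

All arithmetic runs at full float precision from start to finish; mid-chain values are printed, rounded to four significant digits, at each printed step; each reported figure includes exactly one rounding. Derived quantities are computed from the batch weights at 2619 kg of glass at exact precision (the yield, totals, LOI, four oxide percentages, net glass mass), precisely as stated by the problem or answer text.
Per-material ignition loss:
  Al(OH)3: 514.0 × 0.3443 = 177.0 kg
  Sand: 1802 × 0.001900 = 3.424 kg
  Strontianite: 56.53 × 0.3005 = 16.99 kg
  Soda feldspar: 449.3 × 0.01290 = 5.796 kg
Total LOI = 203.2 kg
Glass = batch − LOI = 2822 − 203.2 = 2619 kg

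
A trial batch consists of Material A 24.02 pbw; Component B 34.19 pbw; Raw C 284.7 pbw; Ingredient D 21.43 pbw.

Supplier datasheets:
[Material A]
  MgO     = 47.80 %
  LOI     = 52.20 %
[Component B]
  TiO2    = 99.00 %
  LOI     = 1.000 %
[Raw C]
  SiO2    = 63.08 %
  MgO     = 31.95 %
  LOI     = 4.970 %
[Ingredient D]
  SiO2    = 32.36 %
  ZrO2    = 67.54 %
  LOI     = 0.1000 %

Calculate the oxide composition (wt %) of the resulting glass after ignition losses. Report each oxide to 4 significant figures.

In-progress results are printed rounded to four significant figures in the working. Exact precision is kept throughout. Each reported result is rounded just once. The derived quantities (the yield, four oxide percentages, totals, ignition loss, net glass mass) are computed at exact precision from the batch weights on 337.3 pbw of glass, as they appear in the problem or answer text.
Oxide masses out of the charge:
  SiO2: 284.7·0.6308 + 21.43·0.3236 = 186.5 pbw
  MgO: 24.02·0.4780 + 284.7·0.3195 = 102.4 pbw
  TiO2: 34.19·0.9900 = 33.85 pbw
  ZrO2: 21.43·0.6754 = 14.47 pbw
LOI: 24.02·0.5220 + 34.19·0.01000 + 284.7·0.04970 + 21.43·0.001000 = 27.05 pbw
The glass mass, total less LOI, = 364.3 − 27.05 = 337.3 pbw (the oxide masses sum to this)
percent by weight: oxide/glass ×100

Glass mass = 337.3 pbw (batch 364.3 − LOI 27.05).
Composition: SiO2 55.30%, MgO 30.37%, TiO2 10.04%, ZrO2 4.291%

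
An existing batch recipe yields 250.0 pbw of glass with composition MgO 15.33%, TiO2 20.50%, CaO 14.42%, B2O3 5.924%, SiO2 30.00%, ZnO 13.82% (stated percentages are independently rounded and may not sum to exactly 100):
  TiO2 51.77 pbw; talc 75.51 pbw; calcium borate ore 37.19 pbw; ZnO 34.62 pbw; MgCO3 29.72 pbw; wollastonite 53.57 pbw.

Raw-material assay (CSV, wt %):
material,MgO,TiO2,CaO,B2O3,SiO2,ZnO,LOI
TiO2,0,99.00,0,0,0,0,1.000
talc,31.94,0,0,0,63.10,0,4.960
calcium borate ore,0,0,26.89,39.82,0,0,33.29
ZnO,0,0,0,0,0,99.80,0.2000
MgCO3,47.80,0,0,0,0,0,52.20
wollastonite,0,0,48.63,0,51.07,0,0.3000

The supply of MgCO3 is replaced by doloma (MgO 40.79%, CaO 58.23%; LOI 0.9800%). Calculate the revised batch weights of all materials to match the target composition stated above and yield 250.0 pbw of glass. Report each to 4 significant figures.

Values along the way appear, rounded to four significant digits, as written; the whole derivation keeps full float precision from first step to last; every reported result takes a single rounding — all derived quantities are computed in full float precision (totals, net glass mass, yield, the six compositions, ignition loss) using the weight values per 250.0 pbw of glass as set out in the problem or answer text.
Oxide-by-oxide targets in 250.0 pbw glass:
  MgO: 15.33% × 250.0 = 38.33 pbw
  TiO2: 20.50% × 250.0 = 51.25 pbw
  CaO: 14.42% × 250.0 = 36.05 pbw
  B2O3: 5.924% × 250.0 = 14.81 pbw
  SiO2: 30.00% × 250.0 = 75.00 pbw
  ZnO: 13.82% × 250.0 = 34.55 pbw
Verifying the oxide balance applying the batch weights above, for the quoted basis mass (delivered sums recover each target inside rounding margins):
  MgO: 94.70·0.3194 + 19.80·0.4079 = 38.32 pbw (target 38.33 pbw)
  TiO2: 51.77·0.9900 = 51.25 pbw (target 51.25 pbw)
  CaO: 37.19·0.2689 + 19.80·0.5823 + 29.85·0.4863 = 36.05 pbw (target 36.05 pbw)
  B2O3: 37.19·0.3982 = 14.81 pbw (target 14.81 pbw)
  SiO2: 94.70·0.6310 + 29.85·0.5107 = 75.00 pbw (target 75.00 pbw)
  ZnO: 34.62·0.9980 = 34.55 pbw (target 34.55 pbw)
Consistency of the glass mass: the batch minus its LOI: 250.0 pbw (summing oxide targets gives 250.0 pbw; versus the stated basis of 250.0 pbw — any gap is answer rounding).
Whole-batch sum: Σ batch = 267.9 pbw; loss to ignition Σ batch·LOI = 17.95 pbw; yield: glass divided by total = 93.30%.

Revised batch per 250.0 pbw glass:
  TiO2: 51.77 pbw
  talc: 94.70 pbw
  calcium borate ore: 37.19 pbw
  ZnO: 34.62 pbw
  doloma: 19.80 pbw
  wollastonite: 29.85 pbw
Total batch = 267.9 pbw; LOI loss = 17.95 pbw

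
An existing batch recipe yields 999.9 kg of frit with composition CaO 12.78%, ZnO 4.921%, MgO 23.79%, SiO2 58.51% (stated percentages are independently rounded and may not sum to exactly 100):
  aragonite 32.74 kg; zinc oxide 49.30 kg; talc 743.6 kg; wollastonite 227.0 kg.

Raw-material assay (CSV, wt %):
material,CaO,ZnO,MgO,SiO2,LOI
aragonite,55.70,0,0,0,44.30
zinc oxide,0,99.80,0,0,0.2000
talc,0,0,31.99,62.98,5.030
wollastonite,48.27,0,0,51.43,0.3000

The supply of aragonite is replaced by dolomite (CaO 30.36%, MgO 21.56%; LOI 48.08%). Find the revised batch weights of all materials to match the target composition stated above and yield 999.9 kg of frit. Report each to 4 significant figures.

The whole derivation runs at full float precision from start to finish. Mid-chain values are printed rounded off to 4 significant figures when written out — each reported number is rounded exactly once; all derived quantities are carried in full float precision (LOI, four oxide percentages, glass mass, yield, the totals) from the batch weights per 999.9 kg of glass as given in question or answer.
Oxide mass targets, per 999.9 kg frit:
  CaO: 12.78% × 999.9 = 127.8 kg
  ZnO: 4.921% × 999.9 = 49.21 kg
  MgO: 23.79% × 999.9 = 237.9 kg
  SiO2: 58.51% × 999.9 = 585.0 kg
Balance tally, oxide-wise, using the reported weights, for the quoted basis mass (oxide sums agree with the targets within answer rounding):
  CaO: 25.98·0.3036 + 248.4·0.4827 = 127.8 kg (target 127.8 kg)
  ZnO: 49.30·0.9980 = 49.20 kg (target 49.21 kg)
  MgO: 25.98·0.2156 + 726.1·0.3199 = 237.9 kg (target 237.9 kg)
  SiO2: 726.1·0.6298 + 248.4·0.5143 = 585.0 kg (target 585.0 kg)
Glass-mass closure: Σ batch − LOI loss = 999.9 kg (targets for the oxides total 999.9 kg; versus the stated basis of 999.9 kg — rounding explains the deltas).
Batch total: Σ batch = 1050 kg; Σ batch·LOI gives LOI loss = 49.86 kg; yield = glass ÷ total batch = 95.25%.

Revised batch per 999.9 kg frit:
  dolomite: 25.98 kg
  zinc oxide: 49.30 kg
  talc: 726.1 kg
  wollastonite: 248.4 kg
Total batch = 1050 kg; LOI loss = 49.86 kg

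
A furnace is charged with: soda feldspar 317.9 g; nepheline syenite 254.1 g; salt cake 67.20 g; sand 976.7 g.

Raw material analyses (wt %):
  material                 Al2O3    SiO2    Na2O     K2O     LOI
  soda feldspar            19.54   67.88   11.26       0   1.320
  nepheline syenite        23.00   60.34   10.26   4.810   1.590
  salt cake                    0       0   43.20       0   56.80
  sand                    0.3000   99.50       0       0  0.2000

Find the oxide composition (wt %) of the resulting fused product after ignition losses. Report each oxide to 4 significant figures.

Intermediates are displayed (rounded to four significant figures) within the worked lines — the whole derivation carries full float precision throughout — each reported result is rounded a single time; all derived quantities are re-derived from the weighed amounts for 1568 g of glass at full float precision (ignition loss, the yield, four oxide percentages, net glass mass, totals) precisely as stated by question or answer.
Oxide-by-oxide delivered mass:
  Al2O3: 317.9·0.1954 + 254.1·0.2300 + 976.7·0.003000 = 123.5 g
  SiO2: 317.9·0.6788 + 254.1·0.6034 + 976.7·0.9950 = 1341 g
  Na2O: 317.9·0.1126 + 254.1·0.1026 + 67.20·0.4320 = 90.90 g
  K2O: 254.1·0.04810 = 12.22 g
LOI: 317.9·0.01320 + 254.1·0.01590 + 67.20·0.5680 + 976.7·0.002000 = 48.36 g
The glass mass, total less LOI, = 1616 − 48.36 = 1568 g (consistent with Σ oxide mass)
each wt % is 100 × oxide ÷ glass

Glass mass = 1568 g (batch 1616 − LOI 48.36).
Composition: Al2O3 7.878%, SiO2 85.54%, Na2O 5.799%, K2O 0.7797%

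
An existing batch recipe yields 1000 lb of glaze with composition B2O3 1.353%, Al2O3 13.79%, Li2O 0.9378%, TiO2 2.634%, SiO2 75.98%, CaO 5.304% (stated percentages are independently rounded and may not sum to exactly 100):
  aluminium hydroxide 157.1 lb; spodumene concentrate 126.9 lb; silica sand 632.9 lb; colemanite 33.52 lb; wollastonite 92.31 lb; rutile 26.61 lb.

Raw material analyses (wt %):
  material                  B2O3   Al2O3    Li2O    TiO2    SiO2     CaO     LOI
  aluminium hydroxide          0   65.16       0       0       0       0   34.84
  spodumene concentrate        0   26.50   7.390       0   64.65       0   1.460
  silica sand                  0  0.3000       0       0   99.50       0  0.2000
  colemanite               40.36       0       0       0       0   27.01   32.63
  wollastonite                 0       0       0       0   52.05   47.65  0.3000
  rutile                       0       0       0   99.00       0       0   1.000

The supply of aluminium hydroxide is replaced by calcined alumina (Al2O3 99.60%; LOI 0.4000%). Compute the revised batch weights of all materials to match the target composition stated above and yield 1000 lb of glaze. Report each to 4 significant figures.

Exact precision is held at every stage. In-progress results are shown, with 4-significant-figure rounding, in the printout; exactly one rounding is applied to every reported result; derived quantities (the six compositions, LOI, the yield, net glass mass, totals) are rebuilt in exact precision starting from the weights per 1000 lb of glass, as quoted within question or answer.
The oxide mass targets at 1000 lb glaze:
  B2O3: 1.353% × 1000 = 13.53 lb
  Al2O3: 13.79% × 1000 = 137.9 lb
  Li2O: 0.9378% × 1000 = 9.378 lb
  TiO2: 2.634% × 1000 = 26.34 lb
  SiO2: 75.98% × 1000 = 759.8 lb
  CaO: 5.304% × 1000 = 53.04 lb
Verifying the oxide balance applying the batch weights above, for the quoted basis mass (sums match the target masses within answer rounding):
  B2O3: 33.52·0.4036 = 13.53 lb (target 13.53 lb)
  Al2O3: 102.8·0.9960 + 126.9·0.2650 + 632.9·0.003000 = 137.9 lb (target 137.9 lb)
  Li2O: 126.9·0.07390 = 9.378 lb (target 9.378 lb)
  TiO2: 26.61·0.9900 = 26.34 lb (target 26.34 lb)
  SiO2: 126.9·0.6465 + 632.9·0.9950 + 92.31·0.5205 = 759.8 lb (target 759.8 lb)
  CaO: 33.52·0.2701 + 92.31·0.4765 = 53.04 lb (target 53.04 lb)
Auditing the glass mass value: total charge less LOI = 1000 lb (oxide target masses add up to 1000 lb; stated basis 1000 lb — deltas are rounding alone).
Total batch = Σ batch = 1015 lb; LOI loss = Σ batch·LOI = 15.01 lb; glass ÷ batch gives a yield of 98.52%.

Revised batch per 1000 lb glaze:
  calcined alumina: 102.8 lb
  spodumene concentrate: 126.9 lb
  silica sand: 632.9 lb
  colemanite: 33.52 lb
  wollastonite: 92.31 lb
  rutile: 26.61 lb
Total batch = 1015 lb; LOI loss = 15.01 lb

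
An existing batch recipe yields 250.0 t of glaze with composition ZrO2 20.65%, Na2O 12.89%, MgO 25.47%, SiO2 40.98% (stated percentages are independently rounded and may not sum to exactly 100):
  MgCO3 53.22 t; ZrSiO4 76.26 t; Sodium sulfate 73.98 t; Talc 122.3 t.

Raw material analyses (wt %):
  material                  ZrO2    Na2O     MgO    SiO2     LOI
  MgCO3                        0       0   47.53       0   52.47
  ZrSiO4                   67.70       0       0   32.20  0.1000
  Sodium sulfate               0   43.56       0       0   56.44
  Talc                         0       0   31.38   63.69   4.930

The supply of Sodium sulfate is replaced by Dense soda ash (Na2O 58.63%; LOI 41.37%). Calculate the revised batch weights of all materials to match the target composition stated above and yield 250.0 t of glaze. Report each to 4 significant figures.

The working math runs at full precision at every stage. Intermediates are shown rounded to 4 significant figures when written out. A single rounding yields every reported result; the derived quantities are computed at exact precision (ignition loss, net glass mass, the totals, yield, four oxide percentages) from the batch weights at 250.0 t of glass exactly as printed in the problem or the answer.
Target oxide masses per 250.0 t glaze:
  ZrO2: 20.65% × 250.0 = 51.62 t
  Na2O: 12.89% × 250.0 = 32.22 t
  MgO: 25.47% × 250.0 = 63.68 t
  SiO2: 40.98% × 250.0 = 102.4 t
Oxide-by-oxide audit applying the batch weights above, relative to the basis at hand (target by target, the sums agree once rounding is allowed for):
  ZrO2: 76.26·0.6770 = 51.63 t (target 51.62 t)
  Na2O: 54.96·0.5863 = 32.22 t (target 32.22 t)
  MgO: 53.22·0.4753 + 122.3·0.3138 = 63.67 t (target 63.68 t)
  SiO2: 76.26·0.3220 + 122.3·0.6369 = 102.4 t (target 102.4 t)
Glass-mass sanity pass: batch total minus LOI = 250.0 t (targets for the oxides total 250.0 t; with the basis standing at 250.0 t — a pure rounding effect).
Summing the batch: Σ batch = 306.7 t; the LOI term Σ batch·LOI equals 56.77 t; yield, glass over the total, = 81.49%.

Revised batch per 250.0 t glaze:
  MgCO3: 53.22 t
  ZrSiO4: 76.26 t
  Dense soda ash: 54.96 t
  Talc: 122.3 t
Total batch = 306.7 t; LOI loss = 56.77 t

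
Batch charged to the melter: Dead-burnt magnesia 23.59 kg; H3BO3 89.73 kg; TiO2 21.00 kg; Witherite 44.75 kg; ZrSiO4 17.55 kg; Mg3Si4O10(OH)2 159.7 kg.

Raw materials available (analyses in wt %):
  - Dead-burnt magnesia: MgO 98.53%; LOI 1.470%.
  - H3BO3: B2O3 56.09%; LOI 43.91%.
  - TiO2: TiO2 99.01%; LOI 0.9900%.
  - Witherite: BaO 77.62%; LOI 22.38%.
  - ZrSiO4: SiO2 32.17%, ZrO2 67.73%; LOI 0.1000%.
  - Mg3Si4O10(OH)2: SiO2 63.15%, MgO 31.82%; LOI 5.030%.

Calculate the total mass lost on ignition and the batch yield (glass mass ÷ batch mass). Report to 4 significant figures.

LOI loss = 58.02 kg; glass = 298.3 kg; yield = 83.72%

Intermediates appear rounded to 4 significant digits between the steps; all internal work keeps full precision at each step; a single rounding yields each reported figure — all derived quantities (yield, ignition loss, net glass mass, six oxide percentages, the totals) are carried at full float precision starting from the weights per 298.3 kg of glass as written in problem or answer.
Ignition loss by material:
  Dead-burnt magnesia: 23.59 × 0.01470 = 0.3468 kg
  H3BO3: 89.73 × 0.4391 = 39.40 kg
  TiO2: 21.00 × 0.009900 = 0.2079 kg
  Witherite: 44.75 × 0.2238 = 10.02 kg
  ZrSiO4: 17.55 × 0.001000 = 0.01755 kg
  Mg3Si4O10(OH)2: 159.7 × 0.05030 = 8.033 kg
Total LOI = 58.02 kg
Glass = batch − LOI = 356.3 − 58.02 = 298.3 kg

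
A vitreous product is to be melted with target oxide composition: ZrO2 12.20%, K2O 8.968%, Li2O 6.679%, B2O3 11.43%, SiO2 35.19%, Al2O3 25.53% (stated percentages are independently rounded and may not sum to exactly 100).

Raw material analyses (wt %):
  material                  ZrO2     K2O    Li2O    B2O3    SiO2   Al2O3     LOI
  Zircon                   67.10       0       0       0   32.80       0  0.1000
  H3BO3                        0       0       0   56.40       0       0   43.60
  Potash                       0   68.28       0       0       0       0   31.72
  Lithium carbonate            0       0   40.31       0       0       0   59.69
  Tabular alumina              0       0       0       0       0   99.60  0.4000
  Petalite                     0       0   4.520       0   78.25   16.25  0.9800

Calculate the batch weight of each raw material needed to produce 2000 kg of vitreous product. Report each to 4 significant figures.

Batch per 2000 kg vitreous product:
  Zircon: 363.6 kg
  H3BO3: 405.3 kg
  Potash: 262.7 kg
  Lithium carbonate: 247.6 kg
  Tabular alumina: 390.8 kg
  Petalite: 747.0 kg
Total batch = 2417 kg; LOI loss = 417.1 kg; yield = 82.74%

Rounding to four significant digits governs every in-between result as printed — full precision is carried through every step — each reported result takes exactly one rounding; the derived quantities (the six compositions, yield, totals, ignition loss, net glass mass) are carried at exact precision starting from the weights on 2000 kg of glass exactly as printed in question or answer.
Oxide mass targets, per 2000 kg vitreous product:
  ZrO2: 12.20% × 2000 = 244.0 kg
  K2O: 8.968% × 2000 = 179.4 kg
  Li2O: 6.679% × 2000 = 133.6 kg
  B2O3: 11.43% × 2000 = 228.6 kg
  SiO2: 35.19% × 2000 = 703.8 kg
  Al2O3: 25.53% × 2000 = 510.6 kg
Per-oxide balance check using the reported weights, relative to the basis at hand (delivered sums recover each target inside rounding margins):
  ZrO2: 363.6·0.6710 = 244.0 kg (target 244.0 kg)
  K2O: 262.7·0.6828 = 179.4 kg (target 179.4 kg)
  Li2O: 247.6·0.4031 + 747.0·0.04520 = 133.6 kg (target 133.6 kg)
  B2O3: 405.3·0.5640 = 228.6 kg (target 228.6 kg)
  SiO2: 363.6·0.3280 + 747.0·0.7825 = 703.8 kg (target 703.8 kg)
  Al2O3: 390.8·0.9960 + 747.0·0.1625 = 510.6 kg (target 510.6 kg)
Auditing the glass mass value: batch Σ − ignition loss = 2000 kg (oxide target masses add up to 2000 kg; the stated basis being 2000 kg — deltas are rounding alone).
Whole-batch sum: Σ batch = 2417 kg; LOI loss = Σ batch·LOI = 417.1 kg; glass ÷ batch gives a yield of 82.74%.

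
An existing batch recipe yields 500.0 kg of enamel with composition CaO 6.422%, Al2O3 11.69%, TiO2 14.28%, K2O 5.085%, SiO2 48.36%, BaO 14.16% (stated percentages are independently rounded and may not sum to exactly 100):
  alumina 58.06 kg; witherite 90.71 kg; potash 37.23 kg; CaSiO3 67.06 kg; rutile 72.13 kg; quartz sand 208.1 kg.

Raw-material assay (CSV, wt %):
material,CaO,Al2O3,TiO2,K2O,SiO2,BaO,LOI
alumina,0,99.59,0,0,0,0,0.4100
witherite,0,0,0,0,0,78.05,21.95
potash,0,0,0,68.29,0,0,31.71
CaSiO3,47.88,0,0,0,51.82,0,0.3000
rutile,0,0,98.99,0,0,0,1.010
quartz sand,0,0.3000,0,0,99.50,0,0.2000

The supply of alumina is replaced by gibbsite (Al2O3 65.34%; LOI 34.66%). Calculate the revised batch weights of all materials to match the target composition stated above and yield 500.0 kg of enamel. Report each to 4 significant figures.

Revised batch per 500.0 kg enamel:
  gibbsite: 88.50 kg
  witherite: 90.71 kg
  potash: 37.23 kg
  CaSiO3: 67.06 kg
  rutile: 72.13 kg
  quartz sand: 208.1 kg
Total batch = 563.7 kg; LOI loss = 63.74 kg

Mid-chain values appear, with 4-significant-figure rounding, between the steps; the whole derivation maintains full precision at all times. Each reported figure carries a single rounding; the derived quantities (six oxide percentages, the totals, the yield, ignition loss, net glass mass) are computed from the weighed amounts on 500.0 kg of glass at exact precision as quoted within the problem or the answer.
Target oxide masses per 500.0 kg enamel:
  CaO: 6.422% × 500.0 = 32.11 kg
  Al2O3: 11.69% × 500.0 = 58.45 kg
  TiO2: 14.28% × 500.0 = 71.40 kg
  K2O: 5.085% × 500.0 = 25.42 kg
  SiO2: 48.36% × 500.0 = 241.8 kg
  BaO: 14.16% × 500.0 = 70.80 kg
Oxide-by-oxide audit given the weights on record, on the stated basis (every target is met by its sum within answer rounding):
  CaO: 67.06·0.4788 = 32.11 kg (target 32.11 kg)
  Al2O3: 88.50·0.6534 + 208.1·0.003000 = 58.45 kg (target 58.45 kg)
  TiO2: 72.13·0.9899 = 71.40 kg (target 71.40 kg)
  K2O: 37.23·0.6829 = 25.42 kg (target 25.42 kg)
  SiO2: 67.06·0.5182 + 208.1·0.9950 = 241.8 kg (target 241.8 kg)
  BaO: 90.71·0.7805 = 70.80 kg (target 70.80 kg)
Mass balance on the glass: the batch minus its LOI: 500.0 kg (the targets, summed, come to 500.0 kg; the stated basis being 500.0 kg — differing by rounding only).
Whole-batch sum: Σ batch = 563.7 kg; ignition loss, Σ(batch × LOI) = 63.74 kg; yield, glass over the total, = 88.69%.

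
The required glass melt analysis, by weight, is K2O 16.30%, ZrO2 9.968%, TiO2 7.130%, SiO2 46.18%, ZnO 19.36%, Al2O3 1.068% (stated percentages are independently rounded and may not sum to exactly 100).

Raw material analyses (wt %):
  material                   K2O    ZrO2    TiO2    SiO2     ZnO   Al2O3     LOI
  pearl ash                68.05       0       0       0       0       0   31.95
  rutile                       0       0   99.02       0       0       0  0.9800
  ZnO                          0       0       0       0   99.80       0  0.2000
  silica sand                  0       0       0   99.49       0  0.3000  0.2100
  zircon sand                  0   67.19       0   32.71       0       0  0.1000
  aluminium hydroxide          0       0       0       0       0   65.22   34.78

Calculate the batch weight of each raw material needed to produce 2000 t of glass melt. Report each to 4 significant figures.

Batch per 2000 t glass melt:
  pearl ash: 479.1 t
  rutile: 144.0 t
  ZnO: 388.0 t
  silica sand: 830.8 t
  zircon sand: 296.7 t
  aluminium hydroxide: 28.93 t
Total batch = 2168 t; LOI loss = 167.4 t; yield = 92.28%

Working values are shown, rounded to four significant digits, when written out; the working math runs at full precision all the way through; exactly one rounding lands on each reported result; all derived quantities (the yield, totals, glass mass, six oxide percentages, ignition loss) are recomputed using the weight values on 2000 t of glass at full float precision as set out in problem or answer.
Target oxide masses per 2000 t glass melt:
  K2O: 16.30% × 2000 = 326.0 t
  ZrO2: 9.968% × 2000 = 199.4 t
  TiO2: 7.130% × 2000 = 142.6 t
  SiO2: 46.18% × 2000 = 923.6 t
  ZnO: 19.36% × 2000 = 387.2 t
  Al2O3: 1.068% × 2000 = 21.36 t
Per-oxide balance check from the weights as reported, on the stated basis (sum by sum, the targets are met once rounding is allowed for):
  K2O: 479.1·0.6805 = 326.0 t (target 326.0 t)
  ZrO2: 296.7·0.6719 = 199.4 t (target 199.4 t)
  TiO2: 144.0·0.9902 = 142.6 t (target 142.6 t)
  SiO2: 830.8·0.9949 + 296.7·0.3271 = 923.6 t (target 923.6 t)
  ZnO: 388.0·0.9980 = 387.2 t (target 387.2 t)
  Al2O3: 830.8·0.003000 + 28.93·0.6522 = 21.36 t (target 21.36 t)
Mass balance on the glass: the batch minus its LOI: 2000 t (per-oxide target masses sum to 2000 t; basis as stated: 2000 t — gaps are rounding artifacts).
Summing the batch: Σ batch = 2168 t; LOI removed, Σ of batch·LOI: 167.4 t; yield: glass divided by total = 92.28%.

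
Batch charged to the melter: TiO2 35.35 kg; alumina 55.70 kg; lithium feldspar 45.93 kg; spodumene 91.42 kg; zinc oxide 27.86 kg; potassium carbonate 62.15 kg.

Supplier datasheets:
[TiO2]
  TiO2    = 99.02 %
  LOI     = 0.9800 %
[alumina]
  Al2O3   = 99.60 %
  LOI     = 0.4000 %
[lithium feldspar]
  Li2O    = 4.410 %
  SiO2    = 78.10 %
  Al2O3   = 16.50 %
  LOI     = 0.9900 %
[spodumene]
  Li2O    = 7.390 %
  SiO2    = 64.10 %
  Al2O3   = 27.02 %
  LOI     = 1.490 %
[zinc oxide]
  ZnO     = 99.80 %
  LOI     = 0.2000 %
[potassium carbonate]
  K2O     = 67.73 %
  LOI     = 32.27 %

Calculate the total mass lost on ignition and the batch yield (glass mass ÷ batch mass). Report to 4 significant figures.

LOI loss = 22.50 kg; glass = 295.9 kg; yield = 92.93%

Each numeric step runs at exact precision at each step — values along the way are displayed, rounded to 4 significant digits, in the printout; each reported number takes just one rounding. All derived quantities (six oxide percentages, glass mass, the yield, ignition loss, totals) are re-derived at full precision using the weight values per 295.9 kg of glass as quoted within problem or answer.
Material-by-material LOI:
  TiO2: 35.35 × 0.009800 = 0.3464 kg
  alumina: 55.70 × 0.004000 = 0.2228 kg
  lithium feldspar: 45.93 × 0.009900 = 0.4547 kg
  spodumene: 91.42 × 0.01490 = 1.362 kg
  zinc oxide: 27.86 × 0.002000 = 0.05572 kg
  potassium carbonate: 62.15 × 0.3227 = 20.06 kg
Total LOI = 22.50 kg
Glass = batch − LOI = 318.4 − 22.50 = 295.9 kg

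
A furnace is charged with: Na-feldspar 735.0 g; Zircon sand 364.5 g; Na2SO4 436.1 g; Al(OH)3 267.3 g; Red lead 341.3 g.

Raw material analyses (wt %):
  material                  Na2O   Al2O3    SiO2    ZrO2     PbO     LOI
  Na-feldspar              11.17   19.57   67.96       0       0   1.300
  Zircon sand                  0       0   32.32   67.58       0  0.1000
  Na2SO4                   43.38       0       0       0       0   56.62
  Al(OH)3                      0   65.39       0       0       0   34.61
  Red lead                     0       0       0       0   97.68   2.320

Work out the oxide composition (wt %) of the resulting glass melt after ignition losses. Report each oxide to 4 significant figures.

Full precision is carried through the solve. Intermediates are shown rounded off to 4 significant digits within the worked lines; a single rounding finalizes each reported result; derived quantities (net glass mass, the yield, LOI, five oxide percentages, totals) are computed from the batch weights per 1787 g of glass at full float precision as they appear in the problem or the answer.
Oxide-by-oxide delivered mass:
  Na2O: 735.0·0.1117 + 436.1·0.4338 = 271.3 g
  Al2O3: 735.0·0.1957 + 267.3·0.6539 = 318.6 g
  SiO2: 735.0·0.6796 + 364.5·0.3232 = 617.3 g
  ZrO2: 364.5·0.6758 = 246.3 g
  PbO: 341.3·0.9768 = 333.4 g
LOI: 735.0·0.01300 + 364.5·0.001000 + 436.1·0.5662 + 267.3·0.3461 + 341.3·0.02320 = 357.3 g
The glass mass, total less LOI, = 2144 − 357.3 = 1787 g (consistent with Σ oxide mass)
percent share: oxide ÷ glass, ×100

Glass mass = 1787 g (batch 2144 − LOI 357.3).
Composition: Na2O 15.18%, Al2O3 17.83%, SiO2 34.55%, ZrO2 13.79%, PbO 18.66%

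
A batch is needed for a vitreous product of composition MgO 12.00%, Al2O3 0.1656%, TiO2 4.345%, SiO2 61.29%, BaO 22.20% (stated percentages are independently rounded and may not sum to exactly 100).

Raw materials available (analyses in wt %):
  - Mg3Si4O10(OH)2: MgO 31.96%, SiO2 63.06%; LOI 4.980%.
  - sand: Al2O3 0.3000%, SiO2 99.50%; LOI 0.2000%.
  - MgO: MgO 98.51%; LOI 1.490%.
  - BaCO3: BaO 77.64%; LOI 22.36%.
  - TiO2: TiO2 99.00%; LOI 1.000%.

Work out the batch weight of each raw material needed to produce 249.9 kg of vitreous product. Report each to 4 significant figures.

Batch per 249.9 kg vitreous product:
  Mg3Si4O10(OH)2: 25.23 kg
  sand: 137.9 kg
  MgO: 22.26 kg
  BaCO3: 71.46 kg
  TiO2: 10.97 kg
Total batch = 267.8 kg; LOI loss = 17.95 kg; yield = 93.30%

Every computation runs at exact precision at every stage. Intermediates appear (rounded to four significant digits) as written. Each reported value sees exactly one rounding. Derived quantities are re-derived from the weighed amounts at 249.9 kg of glass at exact precision (glass mass, the totals, five oxide percentages, LOI, yield) precisely as stated by the problem or the answer.
Oxide-by-oxide targets in 249.9 kg vitreous product:
  MgO: 12.00% × 249.9 = 29.99 kg
  Al2O3: 0.1656% × 249.9 = 0.4138 kg
  TiO2: 4.345% × 249.9 = 10.86 kg
  SiO2: 61.29% × 249.9 = 153.2 kg
  BaO: 22.20% × 249.9 = 55.48 kg
Oxide-by-oxide audit using the reported weights, versus the basis set out (each sum matches its target mass exact up to rounding of places):
  MgO: 25.23·0.3196 + 22.26·0.9851 = 29.99 kg (target 29.99 kg)
  Al2O3: 137.9·0.003000 = 0.4137 kg (target 0.4138 kg)
  TiO2: 10.97·0.9900 = 10.86 kg (target 10.86 kg)
  SiO2: 25.23·0.6306 + 137.9·0.9950 = 153.1 kg (target 153.2 kg)
  BaO: 71.46·0.7764 = 55.48 kg (target 55.48 kg)
Consistency of the glass mass: total batch − LOI = 249.9 kg (oxide target masses add up to 249.9 kg; stated basis 249.9 kg — gaps are rounding artifacts).
Batch grand total — Σ batch = 267.8 kg; LOI removed, Σ of batch·LOI: 17.95 kg; yield = glass ÷ total batch = 93.30%.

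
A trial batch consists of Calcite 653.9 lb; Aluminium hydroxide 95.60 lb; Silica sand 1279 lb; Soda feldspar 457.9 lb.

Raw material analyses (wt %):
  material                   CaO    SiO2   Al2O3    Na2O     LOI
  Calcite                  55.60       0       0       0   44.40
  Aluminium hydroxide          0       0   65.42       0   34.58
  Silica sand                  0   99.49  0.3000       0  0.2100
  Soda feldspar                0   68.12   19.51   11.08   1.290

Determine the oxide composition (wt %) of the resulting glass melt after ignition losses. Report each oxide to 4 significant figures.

In-progress results are displayed, rounded to 4 significant figures, in the working. Every computation carries full float precision at every stage; a single rounding yields each reported result; the derived quantities (the yield, four oxide percentages, totals, net glass mass, LOI) are computed at full float precision from the weighed amounts at 2154 lb of glass, as written in the problem or answer text.
Mass of each oxide from the mix:
  CaO: 653.9·0.5560 = 363.6 lb
  SiO2: 1279·0.9949 + 457.9·0.6812 = 1584 lb
  Al2O3: 95.60·0.6542 + 1279·0.003000 + 457.9·0.1951 = 155.7 lb
  Na2O: 457.9·0.1108 = 50.74 lb
LOI: 653.9·0.4440 + 95.60·0.3458 + 1279·0.002100 + 457.9·0.01290 = 332.0 lb
Net of LOI, the glass mass = 2486 − 332.0 = 2154 lb (the oxide masses sum to this)
wt % = oxide mass / glass mass × 100

Glass mass = 2154 lb (batch 2486 − LOI 332.0).
Composition: CaO 16.88%, SiO2 73.54%, Al2O3 7.228%, Na2O 2.355%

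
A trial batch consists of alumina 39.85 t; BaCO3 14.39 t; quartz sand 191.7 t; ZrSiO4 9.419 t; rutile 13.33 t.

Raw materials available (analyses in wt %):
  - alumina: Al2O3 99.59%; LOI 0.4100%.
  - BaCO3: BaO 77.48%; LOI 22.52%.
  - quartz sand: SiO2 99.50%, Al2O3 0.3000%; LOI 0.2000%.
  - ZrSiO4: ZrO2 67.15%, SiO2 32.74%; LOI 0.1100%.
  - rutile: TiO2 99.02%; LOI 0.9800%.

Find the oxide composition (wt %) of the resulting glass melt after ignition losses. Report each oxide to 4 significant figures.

Glass mass = 264.8 t (batch 268.7 − LOI 3.928).
Composition: ZrO2 2.389%, SiO2 73.21%, TiO2 4.985%, Al2O3 15.21%, BaO 4.211%

Mid-chain values are displayed (rounded to four significant figures) between the steps; the whole derivation holds full float precision all the way through; exactly one rounding lands on each reported result — derived quantities are rebuilt at full precision (glass mass, ignition loss, the totals, the five compositions, yield) starting from the weights for 264.8 t of glass as set out in question or answer.
Mass of each oxide from the mix:
  ZrO2: 9.419·0.6715 = 6.325 t
  SiO2: 191.7·0.9950 + 9.419·0.3274 = 193.8 t
  TiO2: 13.33·0.9902 = 13.20 t
  Al2O3: 39.85·0.9959 + 191.7·0.003000 = 40.26 t
  BaO: 14.39·0.7748 = 11.15 t
LOI: 39.85·0.004100 + 14.39·0.2252 + 191.7·0.002000 + 9.419·0.001100 + 13.33·0.009800 = 3.928 t
Net of LOI, the glass mass = 268.7 − 3.928 = 264.8 t (equal to the oxide-mass sum)
percent by weight: oxide/glass ×100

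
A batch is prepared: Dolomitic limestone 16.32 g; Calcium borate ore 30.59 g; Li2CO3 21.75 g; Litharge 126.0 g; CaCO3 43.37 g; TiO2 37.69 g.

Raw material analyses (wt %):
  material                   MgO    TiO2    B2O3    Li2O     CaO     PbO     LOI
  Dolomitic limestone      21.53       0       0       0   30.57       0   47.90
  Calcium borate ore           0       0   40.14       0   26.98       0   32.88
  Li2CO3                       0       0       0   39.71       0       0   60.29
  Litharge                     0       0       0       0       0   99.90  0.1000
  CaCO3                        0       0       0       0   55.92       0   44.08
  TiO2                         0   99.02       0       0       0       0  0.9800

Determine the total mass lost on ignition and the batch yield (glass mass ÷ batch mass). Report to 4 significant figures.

LOI loss = 50.60 g; glass = 225.1 g; yield = 81.65%

All arithmetic keeps exact precision in all steps. The intermediate values are printed with 4-significant-figure rounding in the working — every reported figure takes a single rounding — all derived quantities, including the yield, glass mass, totals, six oxide percentages, ignition loss, are carried starting from the weights on 225.1 g of glass in full precision, as set out in the problem or answer text.
Material-by-material LOI:
  Dolomitic limestone: 16.32 × 0.4790 = 7.817 g
  Calcium borate ore: 30.59 × 0.3288 = 10.06 g
  Li2CO3: 21.75 × 0.6029 = 13.11 g
  Litharge: 126.0 × 0.001000 = 0.1260 g
  CaCO3: 43.37 × 0.4408 = 19.12 g
  TiO2: 37.69 × 0.009800 = 0.3694 g
Total LOI = 50.60 g
Glass = batch − LOI = 275.7 − 50.60 = 225.1 g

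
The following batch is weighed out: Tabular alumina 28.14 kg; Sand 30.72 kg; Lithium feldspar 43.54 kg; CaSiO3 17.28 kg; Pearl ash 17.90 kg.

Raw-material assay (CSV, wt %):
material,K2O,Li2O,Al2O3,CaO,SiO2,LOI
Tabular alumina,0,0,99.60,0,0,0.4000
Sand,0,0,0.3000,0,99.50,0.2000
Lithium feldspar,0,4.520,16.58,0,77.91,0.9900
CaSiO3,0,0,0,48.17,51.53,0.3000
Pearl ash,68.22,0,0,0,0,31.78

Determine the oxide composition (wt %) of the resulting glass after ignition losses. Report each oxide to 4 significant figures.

In-progress results appear (rounded to 4 significant digits) as written; the working math holds exact precision through the solve; a single rounding completes each reported figure — derived quantities, which include the yield, ignition loss, net glass mass, the totals, the five compositions, are computed in full precision, exactly as printed in the question or the answer, using the weight values per 131.2 kg of glass.
Oxide masses out of the charge:
  K2O: 17.90·0.6822 = 12.21 kg
  Li2O: 43.54·0.04520 = 1.968 kg
  Al2O3: 28.14·0.9960 + 30.72·0.003000 + 43.54·0.1658 = 35.34 kg
  CaO: 17.28·0.4817 = 8.324 kg
  SiO2: 30.72·0.9950 + 43.54·0.7791 + 17.28·0.5153 = 73.39 kg
LOI: 28.14·0.004000 + 30.72·0.002000 + 43.54·0.009900 + 17.28·0.003000 + 17.90·0.3178 = 6.346 kg
Resulting glass, batch − LOI: 137.6 − 6.346 = 131.2 kg (= the summed oxide contributions)
wt % = oxide mass / glass mass × 100

Glass mass = 131.2 kg (batch 137.6 − LOI 6.346).
Composition: K2O 9.305%, Li2O 1.500%, Al2O3 26.93%, CaO 6.343%, SiO2 55.92%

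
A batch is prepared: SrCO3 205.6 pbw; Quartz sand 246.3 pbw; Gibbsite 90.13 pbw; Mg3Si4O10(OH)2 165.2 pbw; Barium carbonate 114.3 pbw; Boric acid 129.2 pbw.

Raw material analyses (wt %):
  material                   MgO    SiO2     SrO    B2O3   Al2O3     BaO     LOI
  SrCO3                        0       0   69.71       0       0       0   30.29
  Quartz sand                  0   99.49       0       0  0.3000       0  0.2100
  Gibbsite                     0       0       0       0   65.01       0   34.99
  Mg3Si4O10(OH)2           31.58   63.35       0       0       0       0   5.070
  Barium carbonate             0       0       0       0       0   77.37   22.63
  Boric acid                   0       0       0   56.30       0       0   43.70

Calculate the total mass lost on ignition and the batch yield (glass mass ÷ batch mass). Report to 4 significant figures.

LOI loss = 185.0 pbw; glass = 765.7 pbw; yield = 80.54%

Mid-chain values are printed (rounded to 4 significant digits) alongside each step — each numeric step keeps full precision throughout. Every reported figure sees exactly one rounding. Derived quantities are re-derived at full float precision (yield, the six compositions, LOI, net glass mass, totals) from the batch weights for 765.7 pbw of glass precisely as stated by the problem or answer text.
Per-material ignition loss:
  SrCO3: 205.6 × 0.3029 = 62.28 pbw
  Quartz sand: 246.3 × 0.002100 = 0.5172 pbw
  Gibbsite: 90.13 × 0.3499 = 31.54 pbw
  Mg3Si4O10(OH)2: 165.2 × 0.05070 = 8.376 pbw
  Barium carbonate: 114.3 × 0.2263 = 25.87 pbw
  Boric acid: 129.2 × 0.4370 = 56.46 pbw
Total LOI = 185.0 pbw
Glass = batch − LOI = 950.7 − 185.0 = 765.7 pbw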